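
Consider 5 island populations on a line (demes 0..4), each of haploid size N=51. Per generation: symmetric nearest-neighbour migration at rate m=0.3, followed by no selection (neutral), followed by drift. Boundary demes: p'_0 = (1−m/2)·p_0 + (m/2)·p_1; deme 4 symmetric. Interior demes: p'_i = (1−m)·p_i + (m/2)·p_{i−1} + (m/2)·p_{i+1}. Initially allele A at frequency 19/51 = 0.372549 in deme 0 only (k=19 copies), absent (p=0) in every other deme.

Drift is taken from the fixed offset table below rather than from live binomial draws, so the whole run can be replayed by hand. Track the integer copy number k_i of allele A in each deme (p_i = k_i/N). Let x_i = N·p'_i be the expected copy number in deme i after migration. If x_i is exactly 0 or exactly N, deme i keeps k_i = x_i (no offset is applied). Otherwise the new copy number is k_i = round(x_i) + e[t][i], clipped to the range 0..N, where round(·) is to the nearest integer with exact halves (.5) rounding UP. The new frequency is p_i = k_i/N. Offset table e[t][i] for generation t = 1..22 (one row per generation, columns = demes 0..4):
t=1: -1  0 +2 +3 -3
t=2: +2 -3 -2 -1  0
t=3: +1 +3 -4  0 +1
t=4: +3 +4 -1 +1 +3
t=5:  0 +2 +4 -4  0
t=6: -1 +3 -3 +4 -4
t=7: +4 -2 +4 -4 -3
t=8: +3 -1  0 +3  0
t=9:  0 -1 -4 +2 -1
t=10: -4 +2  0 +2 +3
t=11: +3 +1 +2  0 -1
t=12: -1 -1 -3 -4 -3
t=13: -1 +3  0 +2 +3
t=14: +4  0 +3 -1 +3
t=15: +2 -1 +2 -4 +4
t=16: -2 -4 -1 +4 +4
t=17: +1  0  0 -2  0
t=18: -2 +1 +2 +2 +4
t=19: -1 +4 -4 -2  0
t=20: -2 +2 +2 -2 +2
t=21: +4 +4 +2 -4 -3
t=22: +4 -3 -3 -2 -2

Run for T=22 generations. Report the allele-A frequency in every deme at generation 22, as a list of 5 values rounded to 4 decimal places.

t=0: k=[19 0 0 0 0]
t=1: x=[16.1500 2.8500 0.0000 0.0000 0.0000] k=[15 3 0 0 0]
t=2: x=[13.2000 4.3500 0.4500 0.0000 0.0000] k=[15 1 0 0 0]
t=3: x=[12.9000 2.9500 0.1500 0.0000 0.0000] k=[14 6 0 0 0]
t=4: x=[12.8000 6.3000 0.9000 0.0000 0.0000] k=[16 10 0 0 0]
t=5: x=[15.1000 9.4000 1.5000 0.0000 0.0000] k=[15 11 6 0 0]
t=6: x=[14.4000 10.8500 5.8500 0.9000 0.0000] k=[13 14 3 5 0]
t=7: x=[13.1500 12.2000 4.9500 3.9500 0.7500] k=[17 10 9 0 0]
t=8: x=[15.9500 10.9000 7.8000 1.3500 0.0000] k=[19 10 8 4 0]
t=9: x=[17.6500 11.0500 7.7000 4.0000 0.6000] k=[18 10 4 6 0]
t=10: x=[16.8000 10.3000 5.2000 4.8000 0.9000] k=[13 12 5 7 4]
t=11: x=[12.8500 11.1000 6.3500 6.2500 4.4500] k=[16 12 8 6 3]
t=12: x=[15.4000 12.0000 8.3000 5.8500 3.4500] k=[14 11 5 2 0]
t=13: x=[13.5500 10.5500 5.4500 2.1500 0.3000] k=[13 14 5 4 3]
t=14: x=[13.1500 12.5000 6.2000 4.0000 3.1500] k=[17 13 9 3 6]
t=15: x=[16.4000 13.0000 8.7000 4.3500 5.5500] k=[18 12 11 0 10]
t=16: x=[17.1000 12.7500 9.5000 3.1500 8.5000] k=[15 9 9 7 13]
t=17: x=[14.1000 9.9000 8.7000 8.2000 12.1000] k=[15 10 9 6 12]
t=18: x=[14.2500 10.6000 8.7000 7.3500 11.1000] k=[12 12 11 9 15]
t=19: x=[12.0000 11.8500 10.8500 10.2000 14.1000] k=[11 16 7 8 14]
t=20: x=[11.7500 13.9000 8.5000 8.7500 13.1000] k=[10 16 11 7 15]
t=21: x=[10.9000 14.3500 11.1500 8.8000 13.8000] k=[15 18 13 5 11]
t=22: x=[15.4500 16.8000 12.5500 7.1000 10.1000] k=[19 14 10 5 8]

[0.3725, 0.2745, 0.1961, 0.0980, 0.1569]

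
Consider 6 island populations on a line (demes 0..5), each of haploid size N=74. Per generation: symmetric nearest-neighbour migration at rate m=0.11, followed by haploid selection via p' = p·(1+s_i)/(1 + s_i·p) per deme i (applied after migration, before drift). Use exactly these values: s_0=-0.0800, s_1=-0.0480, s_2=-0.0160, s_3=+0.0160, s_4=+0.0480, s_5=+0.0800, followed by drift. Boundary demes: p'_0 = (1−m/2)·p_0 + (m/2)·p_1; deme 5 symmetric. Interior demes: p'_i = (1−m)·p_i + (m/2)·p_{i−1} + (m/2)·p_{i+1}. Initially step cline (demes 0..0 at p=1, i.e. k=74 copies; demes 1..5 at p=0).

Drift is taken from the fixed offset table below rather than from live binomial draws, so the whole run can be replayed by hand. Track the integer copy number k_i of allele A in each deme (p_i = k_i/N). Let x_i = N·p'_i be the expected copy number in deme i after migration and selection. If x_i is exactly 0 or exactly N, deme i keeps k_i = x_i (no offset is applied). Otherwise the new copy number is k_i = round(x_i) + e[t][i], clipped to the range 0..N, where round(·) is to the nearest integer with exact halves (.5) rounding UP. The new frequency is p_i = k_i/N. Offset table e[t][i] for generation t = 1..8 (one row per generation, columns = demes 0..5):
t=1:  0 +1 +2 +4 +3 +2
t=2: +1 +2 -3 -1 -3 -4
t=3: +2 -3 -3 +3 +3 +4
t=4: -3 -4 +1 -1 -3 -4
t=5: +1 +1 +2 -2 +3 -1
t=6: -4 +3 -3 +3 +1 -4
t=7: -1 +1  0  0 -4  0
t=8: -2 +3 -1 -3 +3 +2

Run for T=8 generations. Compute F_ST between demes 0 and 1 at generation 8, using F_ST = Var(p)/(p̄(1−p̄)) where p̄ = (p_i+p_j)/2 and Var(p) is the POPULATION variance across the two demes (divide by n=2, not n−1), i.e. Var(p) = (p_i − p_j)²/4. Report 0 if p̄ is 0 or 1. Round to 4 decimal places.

0.0696

t=0: k=[74 0 0 0 0 0]
t=1: x=[69.5971 3.8849 0.0000 0.0000 0.0000 0.0000] k=[70 5 0 0 0 0]
t=2: x=[65.8389 7.9444 0.2706 0.0000 0.0000 0.0000] k=[67 10 0 0 0 0]
t=3: x=[63.1134 12.0795 0.5413 0.0000 0.0000 0.0000] k=[65 9 0 0 0 0]
t=4: x=[61.0533 11.1124 0.4871 0.0000 0.0000 0.0000] k=[58 7 1 0 0 0]
t=5: x=[54.0017 9.0760 1.2549 0.0559 0.0000 0.0000] k=[55 10 3 0 0 0]
t=6: x=[51.2322 11.6007 3.1707 0.1676 0.0000 0.0000] k=[47 15 0 3 0 0]
t=7: x=[43.7611 15.3286 0.9744 2.7112 0.1729 0.0000] k=[43 16 1 3 0 0]
t=8: x=[39.9885 16.0336 1.9048 2.7670 0.1729 0.0000] k=[38 19 1 0 3 0]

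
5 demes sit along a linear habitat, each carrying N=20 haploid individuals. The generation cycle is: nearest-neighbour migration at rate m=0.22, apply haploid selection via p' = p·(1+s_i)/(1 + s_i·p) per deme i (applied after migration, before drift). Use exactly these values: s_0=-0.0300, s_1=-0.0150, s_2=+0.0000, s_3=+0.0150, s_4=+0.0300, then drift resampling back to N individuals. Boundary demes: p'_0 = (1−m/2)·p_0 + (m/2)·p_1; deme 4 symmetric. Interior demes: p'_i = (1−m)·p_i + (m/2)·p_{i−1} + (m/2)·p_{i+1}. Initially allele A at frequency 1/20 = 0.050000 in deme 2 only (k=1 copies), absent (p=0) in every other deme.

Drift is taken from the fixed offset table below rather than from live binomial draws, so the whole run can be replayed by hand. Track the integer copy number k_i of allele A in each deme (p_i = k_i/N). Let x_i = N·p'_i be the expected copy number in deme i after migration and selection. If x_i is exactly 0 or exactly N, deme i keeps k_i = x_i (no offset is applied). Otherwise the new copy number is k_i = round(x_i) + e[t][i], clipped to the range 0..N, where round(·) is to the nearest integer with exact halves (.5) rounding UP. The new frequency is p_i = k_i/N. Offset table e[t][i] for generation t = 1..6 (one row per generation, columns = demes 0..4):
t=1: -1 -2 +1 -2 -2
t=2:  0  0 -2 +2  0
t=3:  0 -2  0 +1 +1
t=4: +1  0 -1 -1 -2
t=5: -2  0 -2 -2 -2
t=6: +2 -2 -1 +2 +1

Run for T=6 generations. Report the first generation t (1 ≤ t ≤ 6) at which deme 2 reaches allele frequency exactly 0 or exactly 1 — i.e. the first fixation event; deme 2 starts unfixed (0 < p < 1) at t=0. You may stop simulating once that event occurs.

2

t=0: k=[0 0 1 0 0]
t=1: x=[0.0000 0.1084 0.7800 0.1116 0.0000] k=[0 0 2 0 0]
t=2: x=[0.0000 0.2167 1.5600 0.2233 0.0000] k=[0 0 0 2 0]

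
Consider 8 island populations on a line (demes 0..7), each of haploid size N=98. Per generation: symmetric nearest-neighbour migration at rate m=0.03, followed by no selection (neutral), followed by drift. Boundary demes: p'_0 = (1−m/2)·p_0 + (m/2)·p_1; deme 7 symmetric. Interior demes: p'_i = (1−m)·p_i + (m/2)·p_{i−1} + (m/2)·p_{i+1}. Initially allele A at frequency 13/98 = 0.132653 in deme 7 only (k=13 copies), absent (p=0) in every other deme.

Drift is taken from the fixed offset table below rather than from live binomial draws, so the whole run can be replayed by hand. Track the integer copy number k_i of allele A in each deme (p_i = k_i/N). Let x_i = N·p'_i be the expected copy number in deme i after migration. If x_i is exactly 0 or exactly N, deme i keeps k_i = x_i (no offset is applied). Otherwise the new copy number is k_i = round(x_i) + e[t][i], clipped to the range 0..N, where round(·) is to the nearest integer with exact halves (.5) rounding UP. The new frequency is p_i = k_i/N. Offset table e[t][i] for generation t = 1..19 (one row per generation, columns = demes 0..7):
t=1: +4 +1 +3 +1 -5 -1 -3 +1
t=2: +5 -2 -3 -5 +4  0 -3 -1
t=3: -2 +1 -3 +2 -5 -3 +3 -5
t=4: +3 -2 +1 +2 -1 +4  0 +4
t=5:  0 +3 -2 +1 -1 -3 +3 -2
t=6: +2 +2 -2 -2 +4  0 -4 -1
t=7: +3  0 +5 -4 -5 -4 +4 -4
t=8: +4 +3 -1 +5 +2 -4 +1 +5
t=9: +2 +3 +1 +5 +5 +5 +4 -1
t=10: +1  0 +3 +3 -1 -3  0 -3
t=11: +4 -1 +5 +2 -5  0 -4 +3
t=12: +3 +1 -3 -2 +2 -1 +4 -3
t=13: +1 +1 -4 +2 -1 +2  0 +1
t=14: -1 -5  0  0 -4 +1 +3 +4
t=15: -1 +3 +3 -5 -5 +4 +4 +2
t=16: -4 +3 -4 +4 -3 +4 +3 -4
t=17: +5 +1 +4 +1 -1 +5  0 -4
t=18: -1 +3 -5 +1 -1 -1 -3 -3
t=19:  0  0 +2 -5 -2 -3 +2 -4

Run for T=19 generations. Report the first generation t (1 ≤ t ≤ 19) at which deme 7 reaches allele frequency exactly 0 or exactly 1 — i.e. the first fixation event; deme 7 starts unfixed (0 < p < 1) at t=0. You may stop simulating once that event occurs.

t=0: k=[0 0 0 0 0 0 0 13]
t=1: x=[0.0000 0.0000 0.0000 0.0000 0.0000 0.0000 0.1950 12.8050] k=[0 0 0 0 0 0 0 14]
t=2: x=[0.0000 0.0000 0.0000 0.0000 0.0000 0.0000 0.2100 13.7900] k=[0 0 0 0 0 0 0 13]
t=3: x=[0.0000 0.0000 0.0000 0.0000 0.0000 0.0000 0.1950 12.8050] k=[0 0 0 0 0 0 3 8]
t=4: x=[0.0000 0.0000 0.0000 0.0000 0.0000 0.0450 3.0300 7.9250] k=[0 0 0 0 0 4 3 12]
t=5: x=[0.0000 0.0000 0.0000 0.0000 0.0600 3.9250 3.1500 11.8650] k=[0 0 0 0 0 1 6 10]
t=6: x=[0.0000 0.0000 0.0000 0.0000 0.0150 1.0600 5.9850 9.9400] k=[0 0 0 0 4 1 2 9]
t=7: x=[0.0000 0.0000 0.0000 0.0600 3.8950 1.0600 2.0900 8.8950] k=[0 0 0 0 0 0 6 5]
t=8: x=[0.0000 0.0000 0.0000 0.0000 0.0000 0.0900 5.8950 5.0150] k=[0 0 0 0 0 0 7 10]
t=9: x=[0.0000 0.0000 0.0000 0.0000 0.0000 0.1050 6.9400 9.9550] k=[0 0 0 0 0 5 11 9]
t=10: x=[0.0000 0.0000 0.0000 0.0000 0.0750 5.0150 10.8800 9.0300] k=[0 0 0 0 0 2 11 6]
t=11: x=[0.0000 0.0000 0.0000 0.0000 0.0300 2.1050 10.7900 6.0750] k=[0 0 0 0 0 2 7 9]
t=12: x=[0.0000 0.0000 0.0000 0.0000 0.0300 2.0450 6.9550 8.9700] k=[0 0 0 0 2 1 11 6]
t=13: x=[0.0000 0.0000 0.0000 0.0300 1.9550 1.1650 10.7750 6.0750] k=[0 0 0 2 1 3 11 7]
t=14: x=[0.0000 0.0000 0.0300 1.9550 1.0450 3.0900 10.8200 7.0600] k=[0 0 0 2 0 4 14 11]
t=15: x=[0.0000 0.0000 0.0300 1.9400 0.0900 4.0900 13.8050 11.0450] k=[0 0 3 0 0 8 18 13]
t=16: x=[0.0000 0.0450 2.9100 0.0450 0.1200 8.0300 17.7750 13.0750] k=[0 3 0 4 0 12 21 9]
t=17: x=[0.0450 2.9100 0.1050 3.8800 0.2400 11.9550 20.6850 9.1800] k=[5 4 4 5 0 17 21 5]
t=18: x=[4.9850 4.0150 4.0150 4.9100 0.3300 16.8050 20.7000 5.2400] k=[4 7 0 6 0 16 18 2]
t=19: x=[4.0450 6.8500 0.1950 5.8200 0.3300 15.7900 17.7300 2.2400] k=[4 7 2 1 0 13 20 0]

19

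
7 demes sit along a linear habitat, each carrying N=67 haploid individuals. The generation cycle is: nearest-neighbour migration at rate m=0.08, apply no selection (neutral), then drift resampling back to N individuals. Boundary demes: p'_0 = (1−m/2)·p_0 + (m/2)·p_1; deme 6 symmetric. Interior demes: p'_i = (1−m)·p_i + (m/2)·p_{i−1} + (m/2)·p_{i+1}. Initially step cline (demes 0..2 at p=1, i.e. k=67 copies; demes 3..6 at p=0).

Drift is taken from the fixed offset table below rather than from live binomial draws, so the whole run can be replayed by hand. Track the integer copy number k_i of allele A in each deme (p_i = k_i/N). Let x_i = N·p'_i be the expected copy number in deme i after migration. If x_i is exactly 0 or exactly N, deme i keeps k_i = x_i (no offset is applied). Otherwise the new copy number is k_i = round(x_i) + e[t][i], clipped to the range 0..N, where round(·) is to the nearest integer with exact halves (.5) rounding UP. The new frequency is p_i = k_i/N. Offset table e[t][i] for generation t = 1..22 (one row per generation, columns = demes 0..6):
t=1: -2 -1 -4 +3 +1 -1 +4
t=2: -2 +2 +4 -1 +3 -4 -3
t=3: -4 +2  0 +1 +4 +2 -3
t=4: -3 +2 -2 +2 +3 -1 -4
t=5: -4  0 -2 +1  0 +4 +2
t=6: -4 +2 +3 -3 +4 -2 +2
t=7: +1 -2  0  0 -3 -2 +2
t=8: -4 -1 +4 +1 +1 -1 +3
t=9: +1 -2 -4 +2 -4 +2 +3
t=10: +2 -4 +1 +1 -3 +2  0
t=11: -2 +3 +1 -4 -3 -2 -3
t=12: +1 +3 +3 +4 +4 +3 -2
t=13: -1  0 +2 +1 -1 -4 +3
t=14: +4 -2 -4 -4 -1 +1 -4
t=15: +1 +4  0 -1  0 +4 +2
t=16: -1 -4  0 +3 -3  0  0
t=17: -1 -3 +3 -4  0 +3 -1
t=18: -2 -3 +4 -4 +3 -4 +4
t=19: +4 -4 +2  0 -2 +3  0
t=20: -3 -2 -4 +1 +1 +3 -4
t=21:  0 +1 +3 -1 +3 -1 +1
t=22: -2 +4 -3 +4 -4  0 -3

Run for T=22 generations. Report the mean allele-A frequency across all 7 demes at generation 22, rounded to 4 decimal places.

0.4648

t=0: k=[67 67 67 0 0 0 0]
t=1: x=[67.0000 67.0000 64.3200 2.6800 0.0000 0.0000 0.0000] k=[67 67 60 6 0 0 0]
t=2: x=[67.0000 66.7200 58.1200 7.9200 0.2400 0.0000 0.0000] k=[67 67 62 7 3 0 0]
t=3: x=[67.0000 66.8000 60.0000 9.0400 3.0400 0.1200 0.0000] k=[67 67 60 10 7 2 0]
t=4: x=[67.0000 66.7200 58.2800 11.8800 6.9200 2.1200 0.0800] k=[67 67 56 14 10 1 0]
t=5: x=[67.0000 66.5600 54.7600 15.5200 9.8000 1.3200 0.0400] k=[67 67 53 17 10 5 2]
t=6: x=[67.0000 66.4400 52.1200 18.1600 10.0800 5.0800 2.1200] k=[67 67 55 15 14 3 4]
t=7: x=[67.0000 66.5200 53.8800 16.5600 13.6000 3.4800 3.9600] k=[67 65 54 17 11 1 6]
t=8: x=[66.9200 64.6400 52.9600 18.2400 10.8400 1.6000 5.8000] k=[63 64 57 19 12 1 9]
t=9: x=[63.0400 63.6800 55.7600 20.2400 11.8400 1.7600 8.6800] k=[64 62 52 22 8 4 12]
t=10: x=[63.9200 61.6800 51.2000 22.6400 8.4000 4.4800 11.6800] k=[66 58 52 24 5 6 12]
t=11: x=[65.6800 58.0800 51.1200 24.3600 5.8000 6.2000 11.7600] k=[64 61 52 20 3 4 9]
t=12: x=[63.8800 60.7600 51.0800 20.6000 3.7200 4.1600 8.8000] k=[65 64 54 25 8 7 7]
t=13: x=[64.9600 63.6400 53.2400 25.4800 8.6400 7.0400 7.0000] k=[64 64 55 26 8 3 10]
t=14: x=[64.0000 63.6400 54.2000 26.4400 8.5200 3.4800 9.7200] k=[67 62 50 22 8 4 6]
t=15: x=[66.8000 61.7200 49.3600 22.5600 8.4000 4.2400 5.9200] k=[67 66 49 22 8 8 8]
t=16: x=[66.9600 65.3600 48.6000 22.5200 8.5600 8.0000 8.0000] k=[66 61 49 26 6 8 8]
t=17: x=[65.8000 60.7200 48.5600 26.1200 6.8800 7.9200 8.0000] k=[65 58 52 22 7 11 7]
t=18: x=[64.7200 58.0400 51.0400 22.6000 7.7600 10.6800 7.1600] k=[63 55 55 19 11 7 11]
t=19: x=[62.6800 55.3200 53.5600 20.1200 11.1600 7.3200 10.8400] k=[67 51 56 20 9 10 11]
t=20: x=[66.3600 51.8400 54.3600 21.0000 9.4800 10.0000 10.9600] k=[63 50 50 22 10 13 7]
t=21: x=[62.4800 50.5200 48.8800 22.6400 10.6000 12.6400 7.2400] k=[62 52 52 22 14 12 8]
t=22: x=[61.6000 52.4000 50.8000 22.8800 14.2400 11.9200 8.1600] k=[60 56 48 27 10 12 5]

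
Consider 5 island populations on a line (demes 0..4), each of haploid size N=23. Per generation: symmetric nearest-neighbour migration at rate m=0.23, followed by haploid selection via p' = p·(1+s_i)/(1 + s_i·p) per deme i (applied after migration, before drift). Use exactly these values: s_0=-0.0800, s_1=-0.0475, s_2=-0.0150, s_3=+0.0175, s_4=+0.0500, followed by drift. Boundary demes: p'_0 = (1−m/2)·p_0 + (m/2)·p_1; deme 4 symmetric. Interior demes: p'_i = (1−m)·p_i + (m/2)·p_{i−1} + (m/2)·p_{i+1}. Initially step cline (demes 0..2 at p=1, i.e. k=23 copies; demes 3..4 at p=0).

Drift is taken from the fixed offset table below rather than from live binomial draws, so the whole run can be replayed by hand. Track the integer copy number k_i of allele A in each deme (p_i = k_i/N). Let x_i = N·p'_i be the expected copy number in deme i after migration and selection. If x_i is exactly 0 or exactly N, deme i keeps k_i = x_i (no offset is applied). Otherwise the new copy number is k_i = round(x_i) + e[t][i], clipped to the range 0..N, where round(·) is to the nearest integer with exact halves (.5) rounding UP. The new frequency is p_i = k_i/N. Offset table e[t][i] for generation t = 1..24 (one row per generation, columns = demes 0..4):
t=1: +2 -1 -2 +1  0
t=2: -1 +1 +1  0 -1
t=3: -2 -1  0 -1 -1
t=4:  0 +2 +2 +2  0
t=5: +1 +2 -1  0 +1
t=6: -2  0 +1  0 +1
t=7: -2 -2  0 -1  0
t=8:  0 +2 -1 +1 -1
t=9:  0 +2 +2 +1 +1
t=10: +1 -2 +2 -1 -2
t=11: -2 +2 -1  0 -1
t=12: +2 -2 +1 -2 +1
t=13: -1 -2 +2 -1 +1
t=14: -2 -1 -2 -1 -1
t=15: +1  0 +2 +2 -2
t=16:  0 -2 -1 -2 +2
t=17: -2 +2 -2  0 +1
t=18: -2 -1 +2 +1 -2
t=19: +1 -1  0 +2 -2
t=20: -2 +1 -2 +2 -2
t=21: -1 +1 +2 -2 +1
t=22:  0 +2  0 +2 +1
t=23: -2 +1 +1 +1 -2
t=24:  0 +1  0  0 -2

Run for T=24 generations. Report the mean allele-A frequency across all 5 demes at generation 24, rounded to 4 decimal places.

t=0: k=[23 23 23 0 0]
t=1: x=[23.0000 23.0000 20.3194 2.6859 0.0000] k=[23 23 18 4 0]
t=2: x=[23.0000 22.3971 16.8975 5.2197 0.4825] k=[23 23 18 5 0]
t=3: x=[23.0000 22.3971 17.0133 5.9966 0.6030] k=[23 21 17 5 0]
t=4: x=[22.7502 20.6701 16.0067 5.8806 0.6030] k=[23 23 18 8 1]
t=5: x=[23.0000 22.3971 17.3609 8.4375 1.8878] k=[23 23 16 8 3]
t=6: x=[23.0000 22.1563 15.8105 8.4375 3.7248] k=[23 22 17 8 5]
t=7: x=[22.8751 21.4720 16.4696 8.7840 5.5478] k=[21 19 16 8 6]
t=8: x=[20.5964 18.7180 15.3480 8.7840 6.4541] k=[21 21 14 10 5]
t=9: x=[20.8424 20.0729 14.2633 9.9829 5.7837] k=[21 22 16 11 7]
t=10: x=[20.9656 21.1124 16.0419 11.2147 7.7080] k=[22 19 18 10 6]
t=11: x=[21.5454 19.0741 17.1292 10.5590 6.6891] k=[20 21 16 11 6]
t=12: x=[19.8980 20.1922 15.9262 11.0996 6.8065] k=[22 18 17 9 8]
t=13: x=[21.4218 18.1617 16.1224 9.9027 8.3730] k=[20 16 18 9 9]
t=14: x=[19.2877 16.4647 16.6659 10.1332 9.2687] k=[17 15 15 9 8]
t=15: x=[16.3841 14.9777 14.2281 9.6721 8.3730] k=[17 15 16 12 6]
t=16: x=[16.3841 15.0945 15.3480 11.8697 6.9238] k=[16 13 14 10 9]
t=17: x=[15.2320 13.1872 13.3404 10.4438 9.3848] k=[13 15 11 10 10]
t=18: x=[12.7587 14.0454 11.2581 10.2134 10.2766] k=[11 13 13 11 8]
t=19: x=[10.7516 12.4929 12.6841 10.9845 8.6061] k=[12 11 13 13 7]
t=20: x=[11.4057 11.0654 12.6841 12.4092 7.9417] k=[9 12 11 14 6]
t=21: x=[8.8862 11.2602 11.3731 12.8335 7.1583] k=[8 12 13 11 8]
t=22: x=[8.0192 11.3752 12.5689 10.9845 8.6061] k=[8 13 13 13 10]
t=23: x=[8.1315 12.1465 12.9145 12.7537 10.6233] k=[6 13 14 14 9]
t=24: x=[6.4124 12.0311 13.8017 13.5218 9.8487] k=[6 13 14 14 8]

0.4783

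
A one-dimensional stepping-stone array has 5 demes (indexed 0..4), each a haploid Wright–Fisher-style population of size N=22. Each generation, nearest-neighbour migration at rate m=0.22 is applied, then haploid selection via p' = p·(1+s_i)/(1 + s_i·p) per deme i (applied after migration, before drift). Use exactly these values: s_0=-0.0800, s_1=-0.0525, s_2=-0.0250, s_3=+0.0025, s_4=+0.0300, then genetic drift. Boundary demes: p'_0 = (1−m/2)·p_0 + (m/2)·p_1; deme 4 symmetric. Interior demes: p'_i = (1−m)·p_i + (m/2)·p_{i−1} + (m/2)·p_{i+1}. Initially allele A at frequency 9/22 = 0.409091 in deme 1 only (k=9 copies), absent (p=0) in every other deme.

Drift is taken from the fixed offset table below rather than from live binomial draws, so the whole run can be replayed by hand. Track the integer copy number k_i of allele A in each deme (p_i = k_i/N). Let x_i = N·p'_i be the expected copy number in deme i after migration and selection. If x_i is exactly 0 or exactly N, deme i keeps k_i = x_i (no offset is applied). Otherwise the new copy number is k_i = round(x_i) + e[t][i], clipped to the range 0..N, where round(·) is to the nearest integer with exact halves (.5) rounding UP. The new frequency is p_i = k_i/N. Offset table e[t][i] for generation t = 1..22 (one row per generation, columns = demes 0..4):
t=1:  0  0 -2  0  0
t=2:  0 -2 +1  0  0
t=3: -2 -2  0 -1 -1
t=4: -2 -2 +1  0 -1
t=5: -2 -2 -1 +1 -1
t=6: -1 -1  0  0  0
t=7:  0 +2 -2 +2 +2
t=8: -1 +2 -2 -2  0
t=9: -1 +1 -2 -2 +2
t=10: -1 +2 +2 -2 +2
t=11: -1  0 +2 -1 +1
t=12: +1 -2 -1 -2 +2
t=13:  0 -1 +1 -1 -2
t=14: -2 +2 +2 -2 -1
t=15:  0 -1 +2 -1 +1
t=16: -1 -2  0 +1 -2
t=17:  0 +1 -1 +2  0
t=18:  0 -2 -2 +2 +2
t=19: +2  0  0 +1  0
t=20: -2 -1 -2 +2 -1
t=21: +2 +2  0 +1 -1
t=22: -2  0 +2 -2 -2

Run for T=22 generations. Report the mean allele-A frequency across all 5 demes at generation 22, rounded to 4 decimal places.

0.0909

t=0: k=[0 9 0 0 0]
t=1: x=[0.9141 6.7648 0.9663 0.0000 0.0000] k=[1 7 0 0 0]
t=2: x=[1.5365 5.3487 0.7514 0.0000 0.0000] k=[2 3 2 0 0]
t=3: x=[1.9562 2.6516 1.8467 0.2205 0.0000] k=[0 1 2 0 0]
t=4: x=[0.1012 0.9498 1.6313 0.2205 0.0000] k=[0 0 3 0 0]
t=5: x=[0.0000 0.3129 2.2876 0.3308 0.0000] k=[0 0 1 1 0]
t=6: x=[0.0000 0.1043 0.8686 0.8921 0.1133] k=[0 0 1 1 0]
t=7: x=[0.0000 0.1043 0.8686 0.8921 0.1133] k=[0 2 0 3 2]
t=8: x=[0.2026 1.4836 0.5366 2.5657 2.1671] k=[0 3 0 1 2]
t=9: x=[0.3040 2.2296 0.4292 1.0024 1.9417] k=[0 3 0 0 4]
t=10: x=[0.3040 2.2296 0.3219 0.4411 3.6491] k=[0 4 2 0 6]
t=11: x=[0.4054 3.1901 1.9544 0.8821 5.4604] k=[0 3 4 0 6]
t=12: x=[0.3040 2.6516 3.3770 1.1026 5.4604] k=[1 1 2 0 7]
t=13: x=[0.9234 1.0545 1.6313 0.9924 6.3628] k=[1 0 3 0 4]
t=14: x=[0.8215 0.4173 2.2876 0.7719 3.6491] k=[0 2 4 0 3]
t=15: x=[0.2026 1.9041 3.2689 0.7719 2.7401] k=[0 1 5 0 4]
t=16: x=[0.1012 1.2642 3.9276 0.9924 3.6491] k=[0 0 4 2 2]
t=17: x=[0.0000 0.4173 3.2689 2.2250 2.0544] k=[0 1 2 4 2]
t=18: x=[0.1012 0.9498 2.0622 3.5675 2.2797] k=[0 0 0 6 4]
t=19: x=[0.0000 0.0000 0.6440 5.1298 4.3217] k=[0 0 1 6 4]
t=20: x=[0.0000 0.1043 1.4063 5.2400 4.3217] k=[0 0 0 7 3]
t=21: x=[0.0000 0.0000 0.7514 5.8007 3.5267] k=[0 0 1 7 3]
t=22: x=[0.0000 0.1043 1.5139 5.9108 3.5267] k=[0 0 4 4 2]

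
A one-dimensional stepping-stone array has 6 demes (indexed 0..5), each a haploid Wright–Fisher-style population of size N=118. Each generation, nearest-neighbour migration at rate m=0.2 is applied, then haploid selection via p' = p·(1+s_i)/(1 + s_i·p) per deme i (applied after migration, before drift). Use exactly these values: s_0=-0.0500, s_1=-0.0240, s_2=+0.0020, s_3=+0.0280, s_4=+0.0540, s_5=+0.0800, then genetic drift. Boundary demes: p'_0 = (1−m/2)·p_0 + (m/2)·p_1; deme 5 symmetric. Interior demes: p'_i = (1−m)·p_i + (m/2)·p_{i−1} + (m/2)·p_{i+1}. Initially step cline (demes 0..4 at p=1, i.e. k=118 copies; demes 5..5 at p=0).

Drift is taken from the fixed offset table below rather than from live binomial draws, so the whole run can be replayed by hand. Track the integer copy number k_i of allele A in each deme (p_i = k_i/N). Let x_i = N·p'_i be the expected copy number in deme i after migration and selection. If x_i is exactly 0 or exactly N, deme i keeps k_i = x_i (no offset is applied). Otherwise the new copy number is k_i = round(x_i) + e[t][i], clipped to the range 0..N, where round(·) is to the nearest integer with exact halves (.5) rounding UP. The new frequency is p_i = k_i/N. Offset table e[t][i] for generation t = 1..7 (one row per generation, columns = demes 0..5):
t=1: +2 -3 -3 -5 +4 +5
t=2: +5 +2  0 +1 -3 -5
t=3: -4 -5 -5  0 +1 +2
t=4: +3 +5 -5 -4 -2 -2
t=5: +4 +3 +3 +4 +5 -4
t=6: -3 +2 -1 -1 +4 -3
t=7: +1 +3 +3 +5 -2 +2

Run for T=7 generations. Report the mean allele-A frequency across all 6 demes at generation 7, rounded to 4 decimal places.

0.8729

t=0: k=[118 118 118 118 118 0]
t=1: x=[118.0000 118.0000 118.0000 118.0000 106.7469 12.6429] k=[118 118 118 118 111 18]
t=2: x=[118.0000 118.0000 118.0000 117.3190 103.0983 28.9482] k=[118 118 118 118 100 24]
t=3: x=[118.0000 118.0000 118.0000 116.2483 95.1836 33.4122] k=[118 118 118 116 96 35]
t=4: x=[118.0000 118.0000 117.8004 114.3003 92.9534 43.1847] k=[118 118 113 110 91 41]
t=5: x=[118.0000 117.4878 113.2092 108.6407 89.0640 48.1775] k=[118 118 116 113 94 44]
t=6: x=[118.0000 117.7951 115.9041 111.5700 91.9823 51.2185] k=[118 118 115 111 96 48]
t=7: x=[118.0000 117.6926 114.9060 110.1059 93.7296 55.0533] k=[118 118 118 115 92 57]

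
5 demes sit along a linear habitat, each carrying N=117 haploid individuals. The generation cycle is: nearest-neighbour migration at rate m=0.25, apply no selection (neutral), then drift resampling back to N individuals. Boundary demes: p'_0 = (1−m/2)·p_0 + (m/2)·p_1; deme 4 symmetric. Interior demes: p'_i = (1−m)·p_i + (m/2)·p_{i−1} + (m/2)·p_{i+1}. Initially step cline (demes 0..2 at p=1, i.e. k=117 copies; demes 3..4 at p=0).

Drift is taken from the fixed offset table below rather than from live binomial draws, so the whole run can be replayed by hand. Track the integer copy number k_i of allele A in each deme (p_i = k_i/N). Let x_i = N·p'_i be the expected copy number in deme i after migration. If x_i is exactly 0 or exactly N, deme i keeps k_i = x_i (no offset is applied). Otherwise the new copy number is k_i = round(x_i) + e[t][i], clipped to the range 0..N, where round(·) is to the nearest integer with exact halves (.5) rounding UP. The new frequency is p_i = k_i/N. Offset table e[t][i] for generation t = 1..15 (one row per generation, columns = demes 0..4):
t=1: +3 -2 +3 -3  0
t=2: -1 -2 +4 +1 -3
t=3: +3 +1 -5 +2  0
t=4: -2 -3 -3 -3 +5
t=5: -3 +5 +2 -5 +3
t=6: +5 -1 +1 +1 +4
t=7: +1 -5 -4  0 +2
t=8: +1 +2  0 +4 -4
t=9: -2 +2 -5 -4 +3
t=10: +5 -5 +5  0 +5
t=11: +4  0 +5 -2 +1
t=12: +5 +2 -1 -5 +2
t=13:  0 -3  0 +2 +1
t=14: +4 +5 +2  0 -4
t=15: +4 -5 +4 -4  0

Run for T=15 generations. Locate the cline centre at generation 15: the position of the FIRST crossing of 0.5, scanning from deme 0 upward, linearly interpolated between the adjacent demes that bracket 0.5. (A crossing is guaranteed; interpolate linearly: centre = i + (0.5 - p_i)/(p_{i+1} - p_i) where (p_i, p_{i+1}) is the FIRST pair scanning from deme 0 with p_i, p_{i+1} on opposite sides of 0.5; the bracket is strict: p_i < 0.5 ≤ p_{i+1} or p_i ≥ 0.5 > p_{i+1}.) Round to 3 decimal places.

2.707

t=0: k=[117 117 117 0 0]
t=1: x=[117.0000 117.0000 102.3750 14.6250 0.0000] k=[117 117 105 12 0]
t=2: x=[117.0000 115.5000 94.8750 22.1250 1.5000] k=[117 114 99 23 0]
t=3: x=[116.6250 112.5000 91.3750 29.6250 2.8750] k=[117 114 86 32 3]
t=4: x=[116.6250 110.8750 82.7500 35.1250 6.6250] k=[115 108 80 32 12]
t=5: x=[114.1250 105.3750 77.5000 35.5000 14.5000] k=[111 110 80 31 18]
t=6: x=[110.8750 106.3750 77.6250 35.5000 19.6250] k=[116 105 79 37 24]
t=7: x=[114.6250 103.1250 77.0000 40.6250 25.6250] k=[116 98 73 41 28]
t=8: x=[113.7500 97.1250 72.1250 43.3750 29.6250] k=[115 99 72 47 26]
t=9: x=[113.0000 97.6250 72.2500 47.5000 28.6250] k=[111 100 67 44 32]
t=10: x=[109.6250 97.2500 68.2500 45.3750 33.5000] k=[115 92 73 45 39]
t=11: x=[112.1250 92.5000 71.8750 47.7500 39.7500] k=[116 93 77 46 41]
t=12: x=[113.1250 93.8750 75.1250 49.2500 41.6250] k=[117 96 74 44 44]
t=13: x=[114.3750 95.8750 73.0000 47.7500 44.0000] k=[114 93 73 50 45]
t=14: x=[111.3750 93.1250 72.6250 52.2500 45.6250] k=[115 98 75 52 42]
t=15: x=[112.8750 97.2500 75.0000 53.6250 43.2500] k=[117 92 79 50 43]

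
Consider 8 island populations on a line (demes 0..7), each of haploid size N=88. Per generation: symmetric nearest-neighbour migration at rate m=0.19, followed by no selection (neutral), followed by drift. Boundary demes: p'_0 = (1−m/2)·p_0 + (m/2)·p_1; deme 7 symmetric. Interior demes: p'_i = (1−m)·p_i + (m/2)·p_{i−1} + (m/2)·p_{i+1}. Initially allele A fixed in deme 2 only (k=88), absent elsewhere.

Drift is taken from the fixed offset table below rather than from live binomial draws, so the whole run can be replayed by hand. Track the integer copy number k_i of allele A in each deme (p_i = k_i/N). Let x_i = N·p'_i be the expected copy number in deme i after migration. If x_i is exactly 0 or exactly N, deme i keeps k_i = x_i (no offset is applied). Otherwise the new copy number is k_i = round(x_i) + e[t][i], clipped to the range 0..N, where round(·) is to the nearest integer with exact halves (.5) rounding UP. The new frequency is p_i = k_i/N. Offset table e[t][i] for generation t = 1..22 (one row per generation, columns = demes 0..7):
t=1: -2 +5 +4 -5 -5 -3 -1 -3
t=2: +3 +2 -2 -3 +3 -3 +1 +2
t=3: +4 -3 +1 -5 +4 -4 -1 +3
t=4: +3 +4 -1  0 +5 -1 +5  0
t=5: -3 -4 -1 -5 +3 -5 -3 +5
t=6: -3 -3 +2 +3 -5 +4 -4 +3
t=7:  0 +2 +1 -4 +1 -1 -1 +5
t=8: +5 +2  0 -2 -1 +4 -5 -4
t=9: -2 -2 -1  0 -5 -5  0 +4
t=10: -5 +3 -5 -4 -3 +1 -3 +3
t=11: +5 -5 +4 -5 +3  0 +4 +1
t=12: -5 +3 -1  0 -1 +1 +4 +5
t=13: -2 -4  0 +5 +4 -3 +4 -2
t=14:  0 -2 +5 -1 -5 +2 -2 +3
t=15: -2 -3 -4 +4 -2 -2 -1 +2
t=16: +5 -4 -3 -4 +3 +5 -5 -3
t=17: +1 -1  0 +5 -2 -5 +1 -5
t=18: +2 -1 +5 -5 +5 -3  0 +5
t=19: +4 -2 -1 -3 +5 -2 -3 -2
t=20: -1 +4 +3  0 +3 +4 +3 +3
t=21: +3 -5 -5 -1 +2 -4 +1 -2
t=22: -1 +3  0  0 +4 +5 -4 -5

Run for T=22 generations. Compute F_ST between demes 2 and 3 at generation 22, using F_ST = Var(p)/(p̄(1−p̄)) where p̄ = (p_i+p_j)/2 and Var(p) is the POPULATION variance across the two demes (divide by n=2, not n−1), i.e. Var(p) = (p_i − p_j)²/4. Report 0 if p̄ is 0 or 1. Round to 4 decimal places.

0.0003

t=0: k=[0 0 88 0 0 0 0 0]
t=1: x=[0.0000 8.3600 71.2800 8.3600 0.0000 0.0000 0.0000 0.0000] k=[0 13 75 3 0 0 0 0]
t=2: x=[1.2350 17.6550 62.2700 9.5550 0.2850 0.0000 0.0000 0.0000] k=[4 20 60 7 3 0 0 0]
t=3: x=[5.5200 22.2800 51.1650 11.6550 3.0950 0.2850 0.0000 0.0000] k=[10 19 52 7 7 0 0 0]
t=4: x=[10.8550 21.2800 44.5900 11.2750 6.3350 0.6650 0.0000 0.0000] k=[14 25 44 11 11 0 0 0]
t=5: x=[15.0450 25.7600 39.0600 14.1350 9.9550 1.0450 0.0000 0.0000] k=[12 22 38 9 13 0 0 0]
t=6: x=[12.9500 22.5700 33.7250 12.1350 11.3850 1.2350 0.0000 0.0000] k=[10 20 36 15 6 5 0 0]
t=7: x=[10.9500 20.5700 32.4850 16.1400 6.7600 4.6200 0.4750 0.0000] k=[11 23 33 12 8 4 0 0]
t=8: x=[12.1400 22.8100 30.0550 13.6150 8.0000 4.0000 0.3800 0.0000] k=[17 25 30 12 7 8 0 0]
t=9: x=[17.7600 24.7150 27.8150 13.2350 7.5700 7.1450 0.7600 0.0000] k=[16 23 27 13 3 2 1 0]
t=10: x=[16.6650 22.7150 25.2900 13.3800 3.8550 2.0000 1.0000 0.0950] k=[12 26 20 9 1 3 0 3]
t=11: x=[13.3300 24.1000 19.5250 9.2850 1.9500 2.5250 0.5700 2.7150] k=[18 19 24 4 5 3 5 4]
t=12: x=[18.0950 19.3800 21.6250 5.9950 4.7150 3.3800 4.7150 4.0950] k=[13 22 21 6 4 4 9 9]
t=13: x=[13.8550 21.0500 19.6700 7.2350 4.1900 4.4750 8.5250 9.0000] k=[12 17 20 12 8 1 13 7]
t=14: x=[12.4750 16.8100 18.9550 12.3800 7.7150 2.8050 11.2900 7.5700] k=[12 15 24 11 3 5 9 11]
t=15: x=[12.2850 15.5700 21.9100 11.4750 3.9500 5.1900 8.8100 10.8100] k=[10 13 18 15 2 3 8 13]
t=16: x=[10.2850 13.1900 17.2400 14.0500 3.3300 3.3800 8.0000 12.5250] k=[15 9 14 10 6 8 3 10]
t=17: x=[14.4300 10.0450 13.1450 10.0000 6.5700 7.3350 4.1400 9.3350] k=[15 9 13 15 5 2 5 4]
t=18: x=[14.4300 9.9500 12.8100 13.8600 5.6650 2.5700 4.6200 4.0950] k=[16 9 18 9 11 0 5 9]
t=19: x=[15.3350 10.5200 16.2900 10.0450 9.7650 1.5200 4.9050 8.6200] k=[19 9 15 7 15 0 2 7]
t=20: x=[18.0500 10.5200 13.6700 8.5200 12.8150 1.6150 2.2850 6.5250] k=[17 15 17 9 16 6 5 10]
t=21: x=[16.8100 15.3800 16.0500 10.4250 14.3850 6.8550 5.5700 9.5250] k=[20 10 11 9 16 3 7 8]
t=22: x=[19.0500 11.0450 10.7150 9.8550 14.1000 4.6150 6.7150 7.9050] k=[18 14 11 10 18 10 3 3]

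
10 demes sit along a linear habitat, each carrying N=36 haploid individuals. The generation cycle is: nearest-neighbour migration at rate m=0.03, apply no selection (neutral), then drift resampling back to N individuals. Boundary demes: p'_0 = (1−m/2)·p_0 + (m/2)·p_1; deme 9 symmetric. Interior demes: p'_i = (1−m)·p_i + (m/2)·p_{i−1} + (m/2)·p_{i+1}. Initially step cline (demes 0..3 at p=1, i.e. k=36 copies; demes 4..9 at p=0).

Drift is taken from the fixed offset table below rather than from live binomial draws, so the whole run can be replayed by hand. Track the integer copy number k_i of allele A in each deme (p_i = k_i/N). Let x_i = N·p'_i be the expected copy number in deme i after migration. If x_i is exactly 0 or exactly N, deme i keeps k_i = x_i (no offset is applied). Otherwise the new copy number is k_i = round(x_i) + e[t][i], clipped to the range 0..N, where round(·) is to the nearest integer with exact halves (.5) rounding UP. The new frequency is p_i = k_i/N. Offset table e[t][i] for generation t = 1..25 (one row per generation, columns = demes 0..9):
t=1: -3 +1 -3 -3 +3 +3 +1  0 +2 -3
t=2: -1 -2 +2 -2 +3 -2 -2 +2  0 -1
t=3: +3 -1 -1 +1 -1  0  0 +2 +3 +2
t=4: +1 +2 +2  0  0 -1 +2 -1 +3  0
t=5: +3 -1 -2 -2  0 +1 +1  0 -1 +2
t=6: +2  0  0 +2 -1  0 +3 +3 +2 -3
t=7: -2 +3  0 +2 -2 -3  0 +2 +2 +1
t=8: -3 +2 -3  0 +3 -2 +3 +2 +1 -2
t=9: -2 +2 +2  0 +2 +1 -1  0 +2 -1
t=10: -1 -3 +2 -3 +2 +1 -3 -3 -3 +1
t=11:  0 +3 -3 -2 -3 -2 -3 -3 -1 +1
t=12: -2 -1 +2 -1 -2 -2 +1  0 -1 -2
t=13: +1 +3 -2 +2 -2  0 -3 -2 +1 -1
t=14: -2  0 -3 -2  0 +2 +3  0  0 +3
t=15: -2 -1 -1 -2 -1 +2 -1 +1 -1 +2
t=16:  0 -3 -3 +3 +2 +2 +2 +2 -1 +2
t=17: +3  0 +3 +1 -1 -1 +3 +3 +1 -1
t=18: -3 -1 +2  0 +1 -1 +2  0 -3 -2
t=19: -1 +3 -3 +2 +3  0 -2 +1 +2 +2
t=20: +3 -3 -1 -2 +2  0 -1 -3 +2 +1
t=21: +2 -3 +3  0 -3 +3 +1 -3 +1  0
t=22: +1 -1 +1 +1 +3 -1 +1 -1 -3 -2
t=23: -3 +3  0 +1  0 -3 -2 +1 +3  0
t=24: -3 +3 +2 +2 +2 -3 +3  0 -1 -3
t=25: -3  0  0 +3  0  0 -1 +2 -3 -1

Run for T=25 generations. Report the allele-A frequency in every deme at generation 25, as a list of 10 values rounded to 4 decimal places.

[0.7500, 0.9167, 0.8889, 1.0000, 0.3056, 0.0000, 0.1667, 0.0833, 0.0278, 0.0000]

t=0: k=[36 36 36 36 0 0 0 0 0 0]
t=1: x=[36.0000 36.0000 36.0000 35.4600 0.5400 0.0000 0.0000 0.0000 0.0000 0.0000] k=[36 36 36 32 4 0 0 0 0 0]
t=2: x=[36.0000 36.0000 35.9400 31.6400 4.3600 0.0600 0.0000 0.0000 0.0000 0.0000] k=[36 36 36 30 7 0 0 0 0 0]
t=3: x=[36.0000 36.0000 35.9100 29.7450 7.2400 0.1050 0.0000 0.0000 0.0000 0.0000] k=[36 36 35 31 6 0 0 0 0 0]
t=4: x=[36.0000 35.9850 34.9550 30.6850 6.2850 0.0900 0.0000 0.0000 0.0000 0.0000] k=[36 36 36 31 6 0 0 0 0 0]
t=5: x=[36.0000 36.0000 35.9250 30.7000 6.2850 0.0900 0.0000 0.0000 0.0000 0.0000] k=[36 36 34 29 6 1 0 0 0 0]
t=6: x=[36.0000 35.9700 33.9550 28.7300 6.2700 1.0600 0.0150 0.0000 0.0000 0.0000] k=[36 36 34 31 5 1 3 0 0 0]
t=7: x=[36.0000 35.9700 33.9850 30.6550 5.3300 1.0900 2.9250 0.0450 0.0000 0.0000] k=[36 36 34 33 3 0 3 2 0 0]
t=8: x=[36.0000 35.9700 34.0150 32.5650 3.4050 0.0900 2.9400 1.9850 0.0300 0.0000] k=[36 36 31 33 6 0 6 4 1 0]
t=9: x=[36.0000 35.9250 31.1050 32.5650 6.3150 0.1800 5.8800 3.9850 1.0300 0.0150] k=[36 36 33 33 8 1 5 4 3 0]
t=10: x=[36.0000 35.9550 33.0450 32.6250 8.2700 1.1650 4.9250 4.0000 2.9700 0.0450] k=[36 33 35 30 10 2 2 1 0 1]
t=11: x=[35.9550 33.0750 34.8950 29.7750 10.1800 2.1200 1.9850 1.0000 0.0300 0.9850] k=[36 36 32 28 7 0 0 0 0 2]
t=12: x=[36.0000 35.9400 32.0000 27.7450 7.2100 0.1050 0.0000 0.0000 0.0300 1.9700] k=[36 35 34 27 5 0 0 0 0 0]
t=13: x=[35.9850 35.0000 33.9100 26.7750 5.2550 0.0750 0.0000 0.0000 0.0000 0.0000] k=[36 36 32 29 3 0 0 0 0 0]
t=14: x=[36.0000 35.9400 32.0150 28.6550 3.3450 0.0450 0.0000 0.0000 0.0000 0.0000] k=[36 36 29 27 3 2 0 0 0 0]
t=15: x=[36.0000 35.8950 29.0750 26.6700 3.3450 1.9850 0.0300 0.0000 0.0000 0.0000] k=[36 35 28 25 2 4 0 0 0 0]
t=16: x=[35.9850 34.9100 28.0600 24.7000 2.3750 3.9100 0.0600 0.0000 0.0000 0.0000] k=[36 32 25 28 4 6 2 0 0 0]
t=17: x=[35.9400 31.9550 25.1500 27.5950 4.3900 5.9100 2.0300 0.0300 0.0000 0.0000] k=[36 32 28 29 3 5 5 3 0 0]
t=18: x=[35.9400 32.0000 28.0750 28.5950 3.4200 4.9700 4.9700 2.9850 0.0450 0.0000] k=[33 31 30 29 4 4 7 3 0 0]
t=19: x=[32.9700 31.0150 30.0000 28.6400 4.3750 4.0450 6.8950 3.0150 0.0450 0.0000] k=[32 34 27 31 7 4 5 4 2 0]
t=20: x=[32.0300 33.8650 27.1650 30.5800 7.3150 4.0600 4.9700 3.9850 2.0000 0.0300] k=[35 31 26 29 9 4 4 1 4 1]
t=21: x=[34.9400 30.9850 26.1200 28.6550 9.2250 4.0750 3.9550 1.0900 3.9100 1.0450] k=[36 28 29 29 6 7 5 0 5 1]
t=22: x=[35.8800 28.1350 28.9850 28.6550 6.3600 6.9550 4.9550 0.1500 4.8650 1.0600] k=[36 27 30 30 9 6 6 0 2 0]
t=23: x=[35.8650 27.1800 29.9550 29.6850 9.2700 6.0450 5.9100 0.1200 1.9400 0.0300] k=[33 30 30 31 9 3 4 1 5 0]
t=24: x=[32.9550 30.0450 30.0150 30.6550 9.2400 3.1050 3.9400 1.1050 4.8650 0.0750] k=[30 33 32 33 11 0 7 1 4 0]
t=25: x=[30.0450 32.9400 32.0300 32.6550 11.1650 0.2700 6.8050 1.1350 3.8950 0.0600] k=[27 33 32 36 11 0 6 3 1 0]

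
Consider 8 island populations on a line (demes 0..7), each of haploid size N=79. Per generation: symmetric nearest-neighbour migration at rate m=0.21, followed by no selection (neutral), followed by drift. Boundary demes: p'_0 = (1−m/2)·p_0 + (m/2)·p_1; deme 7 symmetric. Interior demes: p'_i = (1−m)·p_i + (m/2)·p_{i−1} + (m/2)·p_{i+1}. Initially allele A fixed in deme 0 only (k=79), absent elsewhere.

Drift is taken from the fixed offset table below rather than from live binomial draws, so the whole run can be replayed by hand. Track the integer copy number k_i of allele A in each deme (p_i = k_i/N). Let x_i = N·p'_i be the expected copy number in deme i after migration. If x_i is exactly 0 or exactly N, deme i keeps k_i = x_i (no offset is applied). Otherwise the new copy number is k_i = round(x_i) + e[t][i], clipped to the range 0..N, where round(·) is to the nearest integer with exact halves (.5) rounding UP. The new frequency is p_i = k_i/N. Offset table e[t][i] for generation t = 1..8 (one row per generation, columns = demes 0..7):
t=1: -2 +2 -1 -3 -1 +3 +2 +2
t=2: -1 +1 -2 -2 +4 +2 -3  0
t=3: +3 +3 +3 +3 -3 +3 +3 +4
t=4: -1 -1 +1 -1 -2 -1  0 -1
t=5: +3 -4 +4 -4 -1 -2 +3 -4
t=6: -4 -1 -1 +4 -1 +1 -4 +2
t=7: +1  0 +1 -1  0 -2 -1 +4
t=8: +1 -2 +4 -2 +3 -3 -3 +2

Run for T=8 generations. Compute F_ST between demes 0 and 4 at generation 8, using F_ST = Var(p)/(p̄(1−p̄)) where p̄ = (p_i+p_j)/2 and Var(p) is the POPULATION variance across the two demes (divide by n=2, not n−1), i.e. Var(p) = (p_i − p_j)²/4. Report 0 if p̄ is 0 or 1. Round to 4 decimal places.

t=0: k=[79 0 0 0 0 0 0 0]
t=1: x=[70.7050 8.2950 0.0000 0.0000 0.0000 0.0000 0.0000 0.0000] k=[69 10 0 0 0 0 0 0]
t=2: x=[62.8050 15.1450 1.0500 0.0000 0.0000 0.0000 0.0000 0.0000] k=[62 16 0 0 0 0 0 0]
t=3: x=[57.1700 19.1500 1.6800 0.0000 0.0000 0.0000 0.0000 0.0000] k=[60 22 5 0 0 0 0 0]
t=4: x=[56.0100 24.2050 6.2600 0.5250 0.0000 0.0000 0.0000 0.0000] k=[55 23 7 0 0 0 0 0]
t=5: x=[51.6400 24.6800 7.9450 0.7350 0.0000 0.0000 0.0000 0.0000] k=[55 21 12 0 0 0 0 0]
t=6: x=[51.4300 23.6250 11.6850 1.2600 0.0000 0.0000 0.0000 0.0000] k=[47 23 11 5 0 0 0 0]
t=7: x=[44.4800 24.2600 11.6300 5.1050 0.5250 0.0000 0.0000 0.0000] k=[45 24 13 4 1 0 0 0]
t=8: x=[42.7950 25.0500 13.2100 4.6300 1.2100 0.1050 0.0000 0.0000] k=[44 23 17 3 4 0 0 0]

0.3030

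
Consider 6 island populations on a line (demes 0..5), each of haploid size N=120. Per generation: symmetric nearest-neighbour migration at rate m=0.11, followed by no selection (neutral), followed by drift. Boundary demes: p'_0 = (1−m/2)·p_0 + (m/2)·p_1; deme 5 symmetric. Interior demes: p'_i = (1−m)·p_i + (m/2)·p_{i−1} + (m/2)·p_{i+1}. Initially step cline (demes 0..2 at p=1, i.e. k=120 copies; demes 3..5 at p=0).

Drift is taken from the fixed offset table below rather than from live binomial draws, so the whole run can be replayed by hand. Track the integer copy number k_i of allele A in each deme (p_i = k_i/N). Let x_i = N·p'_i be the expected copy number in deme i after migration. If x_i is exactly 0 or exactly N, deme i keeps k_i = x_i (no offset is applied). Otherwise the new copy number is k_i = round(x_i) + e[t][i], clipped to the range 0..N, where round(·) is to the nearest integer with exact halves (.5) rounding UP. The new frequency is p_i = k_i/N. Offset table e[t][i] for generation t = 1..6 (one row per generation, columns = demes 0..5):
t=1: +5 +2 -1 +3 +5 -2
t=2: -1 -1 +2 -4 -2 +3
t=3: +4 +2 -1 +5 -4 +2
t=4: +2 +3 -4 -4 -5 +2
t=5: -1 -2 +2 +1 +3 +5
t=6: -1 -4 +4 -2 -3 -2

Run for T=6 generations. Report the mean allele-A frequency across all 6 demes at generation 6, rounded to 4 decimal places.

0.4903

t=0: k=[120 120 120 0 0 0]
t=1: x=[120.0000 120.0000 113.4000 6.6000 0.0000 0.0000] k=[120 120 112 10 0 0]
t=2: x=[120.0000 119.5600 106.8300 15.0600 0.5500 0.0000] k=[120 119 109 11 0 0]
t=3: x=[119.9450 118.5050 104.1600 15.7850 0.6050 0.0000] k=[120 120 103 21 0 0]
t=4: x=[120.0000 119.0650 99.4250 24.3550 1.1550 0.0000] k=[120 120 95 20 0 0]
t=5: x=[120.0000 118.6250 92.2500 23.0250 1.1000 0.0000] k=[120 117 94 24 4 0]
t=6: x=[119.8350 115.9000 91.4150 26.7500 4.8800 0.2200] k=[119 112 95 25 2 0]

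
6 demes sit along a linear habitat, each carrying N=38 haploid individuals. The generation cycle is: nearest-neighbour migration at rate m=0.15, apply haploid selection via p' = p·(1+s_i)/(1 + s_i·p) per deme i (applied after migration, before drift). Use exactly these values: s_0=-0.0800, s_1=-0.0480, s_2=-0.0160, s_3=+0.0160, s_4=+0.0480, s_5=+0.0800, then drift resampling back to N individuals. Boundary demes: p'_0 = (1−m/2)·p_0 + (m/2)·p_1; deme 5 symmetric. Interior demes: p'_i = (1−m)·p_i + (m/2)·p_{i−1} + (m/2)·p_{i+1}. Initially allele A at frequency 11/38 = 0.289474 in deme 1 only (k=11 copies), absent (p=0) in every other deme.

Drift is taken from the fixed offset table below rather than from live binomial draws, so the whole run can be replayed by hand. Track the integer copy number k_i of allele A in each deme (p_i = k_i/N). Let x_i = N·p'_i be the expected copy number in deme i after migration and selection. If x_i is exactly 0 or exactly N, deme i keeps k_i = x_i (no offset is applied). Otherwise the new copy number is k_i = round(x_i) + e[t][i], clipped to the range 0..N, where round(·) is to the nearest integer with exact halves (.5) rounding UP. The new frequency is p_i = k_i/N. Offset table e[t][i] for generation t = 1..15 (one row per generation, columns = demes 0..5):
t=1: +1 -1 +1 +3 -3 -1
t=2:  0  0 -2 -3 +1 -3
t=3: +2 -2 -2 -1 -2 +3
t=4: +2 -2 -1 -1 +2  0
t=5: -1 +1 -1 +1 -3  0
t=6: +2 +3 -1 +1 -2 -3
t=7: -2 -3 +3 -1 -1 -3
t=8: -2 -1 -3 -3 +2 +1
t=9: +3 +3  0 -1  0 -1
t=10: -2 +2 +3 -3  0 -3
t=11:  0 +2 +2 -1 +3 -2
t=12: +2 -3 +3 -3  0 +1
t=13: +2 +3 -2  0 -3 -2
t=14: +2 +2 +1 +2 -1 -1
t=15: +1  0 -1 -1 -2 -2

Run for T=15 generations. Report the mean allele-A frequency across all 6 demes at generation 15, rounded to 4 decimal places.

t=0: k=[0 11 0 0 0 0]
t=1: x=[0.7603 9.0076 0.8121 0.0000 0.0000 0.0000] k=[2 8 2 0 0 0]
t=2: x=[2.2657 6.8204 2.2654 0.1524 0.0000 0.0000] k=[2 7 0 0 0 0]
t=3: x=[2.1960 5.8523 0.5167 0.0000 0.0000 0.0000] k=[4 4 0 0 0 0]
t=4: x=[3.7113 3.5389 0.2952 0.0000 0.0000 0.0000] k=[6 2 0 0 0 0]
t=5: x=[5.3077 2.0524 0.1476 0.0000 0.0000 0.0000] k=[4 3 0 0 0 0]
t=6: x=[3.6411 2.7230 0.2214 0.0000 0.0000 0.0000] k=[6 6 0 0 0 0]
t=7: x=[5.5906 5.3209 0.4429 0.0000 0.0000 0.0000] k=[4 2 3 0 0 0]
t=8: x=[3.5709 2.1242 2.6598 0.2286 0.0000 0.0000] k=[2 1 0 0 0 0]
t=9: x=[1.7782 0.9532 0.0738 0.0000 0.0000 0.0000] k=[5 4 0 0 0 0]
t=10: x=[4.5785 3.6110 0.2952 0.0000 0.0000 0.0000] k=[3 6 3 0 0 0]
t=11: x=[2.9873 5.3209 2.9557 0.2286 0.0000 0.0000] k=[3 7 5 0 0 0]
t=12: x=[3.0572 6.2876 4.7081 0.3809 0.0000 0.0000] k=[5 3 8 0 0 0]
t=13: x=[4.5080 3.3708 6.9331 0.6094 0.0000 0.0000] k=[7 6 5 1 0 0]
t=14: x=[6.4653 5.7556 4.7081 1.2440 0.0786 0.0000] k=[8 8 6 3 0 0]
t=15: x=[7.4861 7.5480 5.8448 3.0442 0.2357 0.0000] k=[8 8 5 2 0 0]

0.1009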